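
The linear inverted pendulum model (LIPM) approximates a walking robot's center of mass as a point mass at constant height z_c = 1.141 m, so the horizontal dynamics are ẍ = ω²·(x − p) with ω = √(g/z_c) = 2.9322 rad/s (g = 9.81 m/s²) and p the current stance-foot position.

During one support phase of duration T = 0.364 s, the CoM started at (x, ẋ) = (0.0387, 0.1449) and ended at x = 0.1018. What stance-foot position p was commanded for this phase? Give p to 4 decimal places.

ωT = 2.9322·0.364 = 1.067321; cosh(ωT) = 1.625754, sinh(ωT) = 1.281825
x(T) = p + (x₀−p)·cosh(ωT) + (ẋ₀/ω)·sinh(ωT) ⇒ p·(1 − cosh) = x(T) − x₀·cosh − (ẋ₀/ω)·sinh
numerator   = 0.1018 − (0.0387)·1.625754 − (0.1449/2.9322)·1.281825 = -0.024460
denominator = 1 − 1.625754 = -0.625754
p = -0.024460 / -0.625754 = 0.0391

p = 0.0391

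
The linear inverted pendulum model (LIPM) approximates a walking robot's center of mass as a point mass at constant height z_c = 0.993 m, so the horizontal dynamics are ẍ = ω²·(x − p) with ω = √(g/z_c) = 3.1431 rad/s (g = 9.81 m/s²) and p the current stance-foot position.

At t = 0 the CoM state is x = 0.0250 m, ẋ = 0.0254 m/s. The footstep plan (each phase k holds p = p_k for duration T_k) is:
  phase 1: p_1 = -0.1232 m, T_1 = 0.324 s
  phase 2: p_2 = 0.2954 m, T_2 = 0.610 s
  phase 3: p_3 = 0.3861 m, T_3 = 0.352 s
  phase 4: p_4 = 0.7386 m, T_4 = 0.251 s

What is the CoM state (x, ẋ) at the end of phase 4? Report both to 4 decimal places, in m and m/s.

phase 1: p=-0.1232, T=0.324, ωT=1.018364, cosh=1.564924, sinh=1.203739; start (x,ẋ)=(0.025000, 0.025400) → end (x,ẋ)=(0.118449, 0.600459)
phase 2: p=0.2954, T=0.610, ωT=1.917291, cosh=3.474755, sinh=3.327750; start (x,ẋ)=(0.118449, 0.600459) → end (x,ẋ)=(0.316275, 0.235643)
phase 3: p=0.3861, T=0.352, ωT=1.106371, cosh=1.677062, sinh=1.346305; start (x,ẋ)=(0.316275, 0.235643) → end (x,ẋ)=(0.369934, 0.099719)
phase 4: p=0.7386, T=0.251, ωT=0.788918, cosh=1.327675, sinh=0.873339; start (x,ẋ)=(0.369934, 0.099719) → end (x,ẋ)=(0.276839, -0.879591)

x = 0.2768, ẋ = -0.8796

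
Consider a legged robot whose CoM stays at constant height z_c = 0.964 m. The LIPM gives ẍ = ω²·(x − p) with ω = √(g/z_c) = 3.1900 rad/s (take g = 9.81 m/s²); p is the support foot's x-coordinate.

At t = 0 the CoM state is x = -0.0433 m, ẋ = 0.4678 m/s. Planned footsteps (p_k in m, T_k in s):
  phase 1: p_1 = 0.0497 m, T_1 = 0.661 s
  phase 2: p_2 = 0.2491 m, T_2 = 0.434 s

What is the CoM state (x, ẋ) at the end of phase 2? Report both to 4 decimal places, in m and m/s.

x = 0.7045, ẋ = 1.6353

phase 1: p=0.0497, T=0.661, ωT=2.108590, cosh=4.179014, sinh=4.057605; start (x,ẋ)=(-0.043300, 0.467800) → end (x,ẋ)=(0.256082, 0.751173)
phase 2: p=0.2491, T=0.434, ωT=1.384460, cosh=2.121564, sinh=1.871105; start (x,ẋ)=(0.256082, 0.751173) → end (x,ẋ)=(0.704517, 1.635338)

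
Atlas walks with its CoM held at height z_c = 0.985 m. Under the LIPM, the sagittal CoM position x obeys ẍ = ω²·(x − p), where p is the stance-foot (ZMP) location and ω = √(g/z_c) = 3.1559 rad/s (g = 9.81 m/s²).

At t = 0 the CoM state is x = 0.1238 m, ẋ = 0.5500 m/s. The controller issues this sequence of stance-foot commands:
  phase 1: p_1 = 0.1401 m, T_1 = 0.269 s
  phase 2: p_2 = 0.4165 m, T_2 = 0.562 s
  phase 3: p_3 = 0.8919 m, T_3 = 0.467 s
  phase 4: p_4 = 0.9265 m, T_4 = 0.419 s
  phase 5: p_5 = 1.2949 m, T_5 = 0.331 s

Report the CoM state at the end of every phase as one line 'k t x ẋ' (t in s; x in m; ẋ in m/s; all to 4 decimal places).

1 0.2690 0.2839 0.7113
2 0.8310 0.6596 0.9588
3 1.2980 0.9866 0.6863
4 1.7170 1.4262 1.7092
5 2.0480 2.1789 3.2456

phase 1: p=0.1401, T=0.269, ωT=0.848937, cosh=1.382515, sinh=0.954646; start (x,ẋ)=(0.123800, 0.550000) → end (x,ẋ)=(0.283938, 0.711275)
phase 2: p=0.4165, T=0.562, ωT=1.773616, cosh=3.030919, sinh=2.861201; start (x,ẋ)=(0.283938, 0.711275) → end (x,ẋ)=(0.659570, 0.958824)
phase 3: p=0.8919, T=0.467, ωT=1.473805, cosh=2.297435, sinh=2.068382; start (x,ẋ)=(0.659570, 0.958824) → end (x,ẋ)=(0.986553, 0.686278)
phase 4: p=0.9265, T=0.419, ωT=1.322322, cosh=2.009320, sinh=1.742804; start (x,ẋ)=(0.986553, 0.686278) → end (x,ẋ)=(1.426153, 1.709249)
phase 5: p=1.2949, T=0.331, ωT=1.044603, cosh=1.597051, sinh=1.245219; start (x,ẋ)=(1.426153, 1.709249) → end (x,ẋ)=(2.178934, 3.245553)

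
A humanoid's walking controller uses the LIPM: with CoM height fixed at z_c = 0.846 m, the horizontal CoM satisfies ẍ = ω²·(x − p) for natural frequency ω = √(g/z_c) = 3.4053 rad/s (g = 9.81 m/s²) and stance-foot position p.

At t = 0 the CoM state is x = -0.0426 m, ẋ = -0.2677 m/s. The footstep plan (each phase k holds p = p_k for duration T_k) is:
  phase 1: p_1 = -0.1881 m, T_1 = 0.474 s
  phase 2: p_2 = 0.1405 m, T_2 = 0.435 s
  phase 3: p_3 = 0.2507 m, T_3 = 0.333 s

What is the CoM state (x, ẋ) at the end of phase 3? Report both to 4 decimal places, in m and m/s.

x = 0.1019, ẋ = -0.3151

phase 1: p=-0.1881, T=0.474, ωT=1.614112, cosh=2.611247, sinh=2.412179; start (x,ẋ)=(-0.042600, -0.267700) → end (x,ẋ)=(0.002208, 0.496135)
phase 2: p=0.1405, T=0.435, ωT=1.481305, cosh=2.313013, sinh=2.085672; start (x,ẋ)=(0.002208, 0.496135) → end (x,ẋ)=(0.124501, 0.165371)
phase 3: p=0.2507, T=0.333, ωT=1.133965, cosh=1.714855, sinh=1.393100; start (x,ẋ)=(0.124501, 0.165371) → end (x,ẋ)=(0.101940, -0.315089)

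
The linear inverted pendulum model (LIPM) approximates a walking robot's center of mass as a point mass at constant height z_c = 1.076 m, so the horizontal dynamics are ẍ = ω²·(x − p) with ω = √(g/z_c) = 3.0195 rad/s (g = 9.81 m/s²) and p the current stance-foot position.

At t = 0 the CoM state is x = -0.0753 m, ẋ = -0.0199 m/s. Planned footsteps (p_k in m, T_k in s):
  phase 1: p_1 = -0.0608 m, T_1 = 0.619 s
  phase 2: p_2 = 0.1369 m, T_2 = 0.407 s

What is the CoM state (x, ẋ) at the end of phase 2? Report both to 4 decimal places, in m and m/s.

phase 1: p=-0.0608, T=0.619, ωT=1.869070, cosh=3.318268, sinh=3.164001; start (x,ẋ)=(-0.075300, -0.019900) → end (x,ẋ)=(-0.129767, -0.204562)
phase 2: p=0.1369, T=0.407, ωT=1.228936, cosh=1.855098, sinh=1.562495; start (x,ẋ)=(-0.129767, -0.204562) → end (x,ẋ)=(-0.463648, -1.637606)

x = -0.4636, ẋ = -1.6376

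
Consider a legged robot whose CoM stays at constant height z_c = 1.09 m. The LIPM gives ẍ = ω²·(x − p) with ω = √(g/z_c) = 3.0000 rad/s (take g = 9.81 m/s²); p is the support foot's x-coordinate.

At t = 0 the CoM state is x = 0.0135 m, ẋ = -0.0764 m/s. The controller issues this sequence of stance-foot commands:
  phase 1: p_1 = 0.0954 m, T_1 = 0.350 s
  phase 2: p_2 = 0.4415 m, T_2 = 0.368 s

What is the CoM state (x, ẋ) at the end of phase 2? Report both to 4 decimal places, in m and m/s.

phase 1: p=0.0954, T=0.350, ωT=1.050000, cosh=1.603794, sinh=1.253857; start (x,ẋ)=(0.013500, -0.076400) → end (x,ẋ)=(-0.067882, -0.430602)
phase 2: p=0.4415, T=0.368, ωT=1.104000, cosh=1.673875, sinh=1.342332; start (x,ẋ)=(-0.067882, -0.430602) → end (x,ẋ)=(-0.603813, -2.772055)

x = -0.6038, ẋ = -2.7721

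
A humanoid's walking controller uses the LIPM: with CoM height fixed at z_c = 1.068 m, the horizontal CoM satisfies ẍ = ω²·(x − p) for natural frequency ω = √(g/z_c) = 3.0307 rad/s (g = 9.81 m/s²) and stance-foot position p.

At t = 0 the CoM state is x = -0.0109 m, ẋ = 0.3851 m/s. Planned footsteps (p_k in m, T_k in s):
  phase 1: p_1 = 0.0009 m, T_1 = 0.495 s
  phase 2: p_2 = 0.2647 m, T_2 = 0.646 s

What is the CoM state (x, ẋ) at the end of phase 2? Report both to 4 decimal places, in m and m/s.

phase 1: p=0.0009, T=0.495, ωT=1.500196, cosh=2.352828, sinh=2.129742; start (x,ẋ)=(-0.010900, 0.385100) → end (x,ẋ)=(0.243755, 0.829910)
phase 2: p=0.2647, T=0.646, ωT=1.957832, cosh=3.612559, sinh=3.471395; start (x,ẋ)=(0.243755, 0.829910) → end (x,ẋ)=(1.139623, 2.777742)

x = 1.1396, ẋ = 2.7777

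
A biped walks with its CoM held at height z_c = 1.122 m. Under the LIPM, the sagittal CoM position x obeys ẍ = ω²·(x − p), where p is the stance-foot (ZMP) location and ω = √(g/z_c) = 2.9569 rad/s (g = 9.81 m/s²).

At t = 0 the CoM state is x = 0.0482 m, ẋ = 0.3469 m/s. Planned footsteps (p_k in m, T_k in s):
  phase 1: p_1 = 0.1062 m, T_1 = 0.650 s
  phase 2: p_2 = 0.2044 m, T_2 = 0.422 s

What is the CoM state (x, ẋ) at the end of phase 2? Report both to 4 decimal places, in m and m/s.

x = 0.7216, ẋ = 1.6344

phase 1: p=0.1062, T=0.650, ωT=1.921985, cosh=3.490414, sinh=3.344098; start (x,ẋ)=(0.048200, 0.346900) → end (x,ẋ)=(0.296082, 0.637311)
phase 2: p=0.2044, T=0.422, ωT=1.247812, cosh=1.884923, sinh=1.597791; start (x,ẋ)=(0.296082, 0.637311) → end (x,ẋ)=(0.721590, 1.634433)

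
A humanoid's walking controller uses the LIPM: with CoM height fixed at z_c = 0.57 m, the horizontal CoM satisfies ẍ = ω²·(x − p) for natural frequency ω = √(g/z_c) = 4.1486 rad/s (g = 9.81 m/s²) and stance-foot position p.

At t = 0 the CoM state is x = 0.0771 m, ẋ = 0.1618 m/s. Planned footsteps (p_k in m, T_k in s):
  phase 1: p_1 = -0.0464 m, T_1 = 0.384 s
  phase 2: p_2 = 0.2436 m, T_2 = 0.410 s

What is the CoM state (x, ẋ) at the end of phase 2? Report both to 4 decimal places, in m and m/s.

x = 1.6140, ẋ = 5.8916

phase 1: p=-0.0464, T=0.384, ωT=1.593062, cosh=2.561046, sinh=2.357744; start (x,ẋ)=(0.077100, 0.161800) → end (x,ẋ)=(0.361844, 1.622372)
phase 2: p=0.2436, T=0.410, ωT=1.700926, cosh=2.830767, sinh=2.648252; start (x,ẋ)=(0.361844, 1.622372) → end (x,ẋ)=(1.613959, 5.891646)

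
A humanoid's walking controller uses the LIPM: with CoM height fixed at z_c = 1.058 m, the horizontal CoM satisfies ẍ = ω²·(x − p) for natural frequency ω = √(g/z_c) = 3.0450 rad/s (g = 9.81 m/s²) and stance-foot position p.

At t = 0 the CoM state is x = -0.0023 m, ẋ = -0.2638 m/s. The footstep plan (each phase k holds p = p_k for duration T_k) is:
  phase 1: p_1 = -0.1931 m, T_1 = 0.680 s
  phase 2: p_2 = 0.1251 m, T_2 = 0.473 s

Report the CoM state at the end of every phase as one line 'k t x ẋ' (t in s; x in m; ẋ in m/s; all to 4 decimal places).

1 0.6800 0.2374 1.2043
2 1.1530 1.1635 3.3662

phase 1: p=-0.1931, T=0.680, ωT=2.070600, cosh=4.027845, sinh=3.901735; start (x,ẋ)=(-0.002300, -0.263800) → end (x,ẋ)=(0.237391, 1.204308)
phase 2: p=0.1251, T=0.473, ωT=1.440285, cosh=2.229380, sinh=1.992519; start (x,ẋ)=(0.237391, 1.204308) → end (x,ẋ)=(1.163486, 3.366151)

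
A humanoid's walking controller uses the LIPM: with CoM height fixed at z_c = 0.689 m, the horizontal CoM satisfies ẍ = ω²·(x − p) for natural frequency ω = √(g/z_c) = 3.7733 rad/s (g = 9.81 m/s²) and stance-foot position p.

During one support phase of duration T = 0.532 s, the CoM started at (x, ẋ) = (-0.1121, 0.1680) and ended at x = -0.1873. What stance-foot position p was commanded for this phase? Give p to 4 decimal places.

p = -0.0268

ωT = 3.7733·0.532 = 2.007396; cosh(ωT) = 3.789122, sinh(ωT) = 3.654784
x(T) = p + (x₀−p)·cosh(ωT) + (ẋ₀/ω)·sinh(ωT) ⇒ p·(1 − cosh) = x(T) − x₀·cosh − (ẋ₀/ω)·sinh
numerator   = -0.1873 − (-0.1121)·3.789122 − (0.1680/3.7733)·3.654784 = 0.074737
denominator = 1 − 3.789122 = -2.789122
p = 0.074737 / -2.789122 = -0.0268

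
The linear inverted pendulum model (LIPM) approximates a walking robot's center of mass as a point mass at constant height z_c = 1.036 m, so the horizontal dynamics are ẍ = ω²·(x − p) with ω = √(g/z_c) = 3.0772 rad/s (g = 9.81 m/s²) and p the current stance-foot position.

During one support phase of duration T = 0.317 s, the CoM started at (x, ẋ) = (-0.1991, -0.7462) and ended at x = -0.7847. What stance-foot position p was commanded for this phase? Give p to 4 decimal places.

p = 0.4026

ωT = 3.0772·0.317 = 0.975472; cosh(ωT) = 1.514717, sinh(ωT) = 1.137703
x(T) = p + (x₀−p)·cosh(ωT) + (ẋ₀/ω)·sinh(ωT) ⇒ p·(1 − cosh) = x(T) − x₀·cosh − (ẋ₀/ω)·sinh
numerator   = -0.7847 − (-0.1991)·1.514717 − (-0.7462/3.0772)·1.137703 = -0.207235
denominator = 1 − 1.514717 = -0.514717
p = -0.207235 / -0.514717 = 0.4026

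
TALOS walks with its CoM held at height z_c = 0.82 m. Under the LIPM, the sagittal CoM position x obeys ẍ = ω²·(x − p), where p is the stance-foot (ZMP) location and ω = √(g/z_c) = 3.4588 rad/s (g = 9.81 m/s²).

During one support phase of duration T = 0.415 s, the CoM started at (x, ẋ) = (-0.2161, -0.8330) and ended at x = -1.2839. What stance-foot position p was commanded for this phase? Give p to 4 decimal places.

ωT = 3.4588·0.415 = 1.435402; cosh(ωT) = 2.219677, sinh(ωT) = 1.981657
x(T) = p + (x₀−p)·cosh(ωT) + (ẋ₀/ω)·sinh(ωT) ⇒ p·(1 − cosh) = x(T) − x₀·cosh − (ẋ₀/ω)·sinh
numerator   = -1.2839 − (-0.2161)·2.219677 − (-0.8330/3.4588)·1.981657 = -0.326976
denominator = 1 − 2.219677 = -1.219677
p = -0.326976 / -1.219677 = 0.2681

p = 0.2681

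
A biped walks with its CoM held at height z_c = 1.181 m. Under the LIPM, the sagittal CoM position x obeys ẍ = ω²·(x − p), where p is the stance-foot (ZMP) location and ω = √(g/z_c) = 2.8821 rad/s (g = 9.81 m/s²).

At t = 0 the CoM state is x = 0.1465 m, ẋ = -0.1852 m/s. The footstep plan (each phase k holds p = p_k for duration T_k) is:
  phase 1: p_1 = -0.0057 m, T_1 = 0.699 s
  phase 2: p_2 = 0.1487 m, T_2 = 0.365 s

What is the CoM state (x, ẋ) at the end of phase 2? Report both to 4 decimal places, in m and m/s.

phase 1: p=-0.0057, T=0.699, ωT=2.014588, cosh=3.815506, sinh=3.682131; start (x,ẋ)=(0.146500, -0.185200) → end (x,ẋ)=(0.338411, 0.908556)
phase 2: p=0.1487, T=0.365, ωT=1.051967, cosh=1.606263, sinh=1.257013; start (x,ẋ)=(0.338411, 0.908556) → end (x,ẋ)=(0.849688, 2.146672)

x = 0.8497, ẋ = 2.1467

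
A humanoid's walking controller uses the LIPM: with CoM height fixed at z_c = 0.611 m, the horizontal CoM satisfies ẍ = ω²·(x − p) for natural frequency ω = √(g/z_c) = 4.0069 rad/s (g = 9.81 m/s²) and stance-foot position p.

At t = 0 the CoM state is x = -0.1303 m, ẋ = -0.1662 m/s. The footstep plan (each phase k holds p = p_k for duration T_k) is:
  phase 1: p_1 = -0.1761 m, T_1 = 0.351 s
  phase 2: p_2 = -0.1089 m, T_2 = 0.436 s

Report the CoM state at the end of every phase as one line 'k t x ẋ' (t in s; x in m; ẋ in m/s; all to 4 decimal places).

phase 1: p=-0.1761, T=0.351, ωT=1.406422, cosh=2.163172, sinh=1.918154; start (x,ẋ)=(-0.130300, -0.166200) → end (x,ẋ)=(-0.156589, -0.007507)
phase 2: p=-0.1089, T=0.436, ωT=1.747008, cosh=2.955854, sinh=2.781559; start (x,ẋ)=(-0.156589, -0.007507) → end (x,ẋ)=(-0.255072, -0.553702)

1 0.3510 -0.1566 -0.0075
2 0.7870 -0.2551 -0.5537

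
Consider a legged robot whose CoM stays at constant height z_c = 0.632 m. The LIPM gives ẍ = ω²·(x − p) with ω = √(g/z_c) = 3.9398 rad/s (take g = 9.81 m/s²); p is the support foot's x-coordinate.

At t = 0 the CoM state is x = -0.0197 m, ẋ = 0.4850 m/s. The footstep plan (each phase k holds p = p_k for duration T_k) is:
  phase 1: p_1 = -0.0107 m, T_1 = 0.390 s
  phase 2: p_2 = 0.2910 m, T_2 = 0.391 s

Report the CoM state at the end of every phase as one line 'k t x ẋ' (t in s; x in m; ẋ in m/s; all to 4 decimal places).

phase 1: p=-0.0107, T=0.390, ωT=1.536522, cosh=2.431762, sinh=2.216633; start (x,ẋ)=(-0.019700, 0.485000) → end (x,ẋ)=(0.240288, 1.100806)
phase 2: p=0.2910, T=0.391, ωT=1.540462, cosh=2.440513, sinh=2.226231; start (x,ẋ)=(0.240288, 1.100806) → end (x,ẋ)=(0.789260, 2.241740)

1 0.3900 0.2403 1.1008
2 0.7810 0.7893 2.2417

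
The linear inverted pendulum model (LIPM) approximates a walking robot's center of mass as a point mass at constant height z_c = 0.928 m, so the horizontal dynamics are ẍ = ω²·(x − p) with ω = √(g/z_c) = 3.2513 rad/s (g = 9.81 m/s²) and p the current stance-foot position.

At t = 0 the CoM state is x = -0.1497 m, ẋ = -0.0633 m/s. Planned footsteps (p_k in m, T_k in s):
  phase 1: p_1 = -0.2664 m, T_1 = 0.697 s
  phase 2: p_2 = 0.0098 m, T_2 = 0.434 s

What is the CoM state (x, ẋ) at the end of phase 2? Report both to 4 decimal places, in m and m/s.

phase 1: p=-0.2664, T=0.697, ωT=2.266156, cosh=4.872988, sinh=4.769278; start (x,ẋ)=(-0.149700, -0.063300) → end (x,ẋ)=(0.209424, 1.501131)
phase 2: p=0.0098, T=0.434, ωT=1.411064, cosh=2.172100, sinh=1.928217; start (x,ẋ)=(0.209424, 1.501131) → end (x,ẋ)=(1.333664, 4.512092)

x = 1.3337, ẋ = 4.5121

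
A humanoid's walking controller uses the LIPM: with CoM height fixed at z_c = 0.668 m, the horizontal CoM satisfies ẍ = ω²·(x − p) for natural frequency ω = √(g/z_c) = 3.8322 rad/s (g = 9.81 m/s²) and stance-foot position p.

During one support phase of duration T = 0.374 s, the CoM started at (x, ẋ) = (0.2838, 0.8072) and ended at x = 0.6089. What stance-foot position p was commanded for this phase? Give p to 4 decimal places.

p = 0.3589

ωT = 3.8322·0.374 = 1.433243; cosh(ωT) = 2.215403, sinh(ωT) = 1.976869
x(T) = p + (x₀−p)·cosh(ωT) + (ẋ₀/ω)·sinh(ωT) ⇒ p·(1 − cosh) = x(T) − x₀·cosh − (ẋ₀/ω)·sinh
numerator   = 0.6089 − (0.2838)·2.215403 − (0.8072/3.8322)·1.976869 = -0.436231
denominator = 1 − 2.215403 = -1.215403
p = -0.436231 / -1.215403 = 0.3589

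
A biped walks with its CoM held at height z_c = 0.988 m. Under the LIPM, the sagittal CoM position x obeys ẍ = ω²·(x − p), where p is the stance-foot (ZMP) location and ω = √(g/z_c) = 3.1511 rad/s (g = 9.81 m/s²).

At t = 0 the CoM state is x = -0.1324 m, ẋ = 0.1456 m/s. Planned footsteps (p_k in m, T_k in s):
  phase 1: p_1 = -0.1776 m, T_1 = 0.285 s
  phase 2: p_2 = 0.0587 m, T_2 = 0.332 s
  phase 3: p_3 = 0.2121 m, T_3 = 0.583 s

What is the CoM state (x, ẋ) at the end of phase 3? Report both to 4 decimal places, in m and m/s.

phase 1: p=-0.1776, T=0.285, ωT=0.898063, cosh=1.431101, sinh=1.023743; start (x,ẋ)=(-0.132400, 0.145600) → end (x,ẋ)=(-0.065611, 0.354180)
phase 2: p=0.0587, T=0.332, ωT=1.046165, cosh=1.598998, sinh=1.247716; start (x,ẋ)=(-0.065611, 0.354180) → end (x,ẋ)=(0.000169, 0.077582)
phase 3: p=0.2121, T=0.583, ωT=1.837091, cosh=3.218765, sinh=3.059485; start (x,ẋ)=(0.000169, 0.077582) → end (x,ẋ)=(-0.394731, -1.793458)

x = -0.3947, ẋ = -1.7935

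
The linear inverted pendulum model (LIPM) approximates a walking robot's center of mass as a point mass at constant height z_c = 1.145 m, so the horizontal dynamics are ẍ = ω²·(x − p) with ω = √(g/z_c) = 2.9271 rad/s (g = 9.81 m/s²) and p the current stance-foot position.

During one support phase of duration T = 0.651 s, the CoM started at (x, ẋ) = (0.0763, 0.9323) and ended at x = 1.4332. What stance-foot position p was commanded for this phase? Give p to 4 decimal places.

p = -0.0509

ωT = 2.9271·0.651 = 1.905542; cosh(ωT) = 3.435897, sinh(ωT) = 3.287155
x(T) = p + (x₀−p)·cosh(ωT) + (ẋ₀/ω)·sinh(ωT) ⇒ p·(1 − cosh) = x(T) − x₀·cosh − (ẋ₀/ω)·sinh
numerator   = 1.4332 − (0.0763)·3.435897 − (0.9323/2.9271)·3.287155 = 0.124061
denominator = 1 − 3.435897 = -2.435897
p = 0.124061 / -2.435897 = -0.0509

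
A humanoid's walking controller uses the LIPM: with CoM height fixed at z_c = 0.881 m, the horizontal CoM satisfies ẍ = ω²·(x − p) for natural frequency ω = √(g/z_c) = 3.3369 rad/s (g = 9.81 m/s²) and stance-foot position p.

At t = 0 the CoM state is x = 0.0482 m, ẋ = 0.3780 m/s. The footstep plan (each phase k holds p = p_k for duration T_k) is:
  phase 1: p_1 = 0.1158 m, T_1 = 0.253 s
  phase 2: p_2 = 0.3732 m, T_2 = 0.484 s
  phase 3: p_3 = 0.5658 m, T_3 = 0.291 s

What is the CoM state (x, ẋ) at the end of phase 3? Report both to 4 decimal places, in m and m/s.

phase 1: p=0.1158, T=0.253, ωT=0.844236, cosh=1.378043, sinh=0.948157; start (x,ẋ)=(0.048200, 0.378000) → end (x,ẋ)=(0.130050, 0.307020)
phase 2: p=0.3732, T=0.484, ωT=1.615060, cosh=2.613533, sinh=2.414654; start (x,ẋ)=(0.130050, 0.307020) → end (x,ẋ)=(-0.040113, -1.156761)
phase 3: p=0.5658, T=0.291, ωT=0.971038, cosh=1.509687, sinh=1.130997; start (x,ẋ)=(-0.040113, -1.156761) → end (x,ẋ)=(-0.741007, -4.033077)

x = -0.7410, ẋ = -4.0331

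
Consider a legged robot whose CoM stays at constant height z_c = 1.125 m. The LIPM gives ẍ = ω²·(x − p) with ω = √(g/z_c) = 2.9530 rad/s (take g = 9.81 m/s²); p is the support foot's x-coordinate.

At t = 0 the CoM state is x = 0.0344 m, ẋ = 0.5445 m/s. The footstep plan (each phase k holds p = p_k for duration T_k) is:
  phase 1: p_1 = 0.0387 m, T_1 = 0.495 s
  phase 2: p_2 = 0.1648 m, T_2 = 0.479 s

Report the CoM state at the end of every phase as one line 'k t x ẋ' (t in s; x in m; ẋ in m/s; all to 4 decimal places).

1 0.4950 0.4052 1.2115
2 0.9740 1.4828 4.0139

phase 1: p=0.0387, T=0.495, ωT=1.461735, cosh=2.272635, sinh=2.040802; start (x,ẋ)=(0.034400, 0.544500) → end (x,ẋ)=(0.405229, 1.211536)
phase 2: p=0.1648, T=0.479, ωT=1.414487, cosh=2.178713, sinh=1.935662; start (x,ẋ)=(0.405229, 1.211536) → end (x,ẋ)=(1.482775, 4.013881)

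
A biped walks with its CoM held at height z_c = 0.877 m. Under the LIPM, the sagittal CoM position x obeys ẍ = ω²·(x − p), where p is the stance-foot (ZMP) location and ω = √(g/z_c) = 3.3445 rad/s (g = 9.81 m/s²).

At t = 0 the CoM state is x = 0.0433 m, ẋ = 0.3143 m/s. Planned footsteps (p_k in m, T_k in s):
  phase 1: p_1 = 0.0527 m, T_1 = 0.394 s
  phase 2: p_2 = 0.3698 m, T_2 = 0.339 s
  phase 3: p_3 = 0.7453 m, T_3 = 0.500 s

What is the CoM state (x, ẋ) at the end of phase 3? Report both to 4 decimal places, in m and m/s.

phase 1: p=0.0527, T=0.394, ωT=1.317733, cosh=2.001343, sinh=1.733602; start (x,ẋ)=(0.043300, 0.314300) → end (x,ẋ)=(0.196803, 0.574521)
phase 2: p=0.3698, T=0.339, ωT=1.133786, cosh=1.714605, sinh=1.392792; start (x,ẋ)=(0.196803, 0.574521) → end (x,ẋ)=(0.312433, 0.179222)
phase 3: p=0.7453, T=0.500, ωT=1.672250, cosh=2.755979, sinh=2.568155; start (x,ẋ)=(0.312433, 0.179222) → end (x,ẋ)=(-0.310052, -3.224045)

x = -0.3101, ẋ = -3.2240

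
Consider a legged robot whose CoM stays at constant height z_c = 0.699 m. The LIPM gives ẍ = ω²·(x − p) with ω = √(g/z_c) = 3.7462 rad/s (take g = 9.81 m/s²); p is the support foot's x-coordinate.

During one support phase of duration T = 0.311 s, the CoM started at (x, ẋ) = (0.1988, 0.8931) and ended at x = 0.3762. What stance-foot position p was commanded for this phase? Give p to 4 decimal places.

ωT = 3.7462·0.311 = 1.165068; cosh(ωT) = 1.759021, sinh(ωT) = 1.447120
x(T) = p + (x₀−p)·cosh(ωT) + (ẋ₀/ω)·sinh(ωT) ⇒ p·(1 − cosh) = x(T) − x₀·cosh − (ẋ₀/ω)·sinh
numerator   = 0.3762 − (0.1988)·1.759021 − (0.8931/3.7462)·1.447120 = -0.318489
denominator = 1 − 1.759021 = -0.759021
p = -0.318489 / -0.759021 = 0.4196

p = 0.4196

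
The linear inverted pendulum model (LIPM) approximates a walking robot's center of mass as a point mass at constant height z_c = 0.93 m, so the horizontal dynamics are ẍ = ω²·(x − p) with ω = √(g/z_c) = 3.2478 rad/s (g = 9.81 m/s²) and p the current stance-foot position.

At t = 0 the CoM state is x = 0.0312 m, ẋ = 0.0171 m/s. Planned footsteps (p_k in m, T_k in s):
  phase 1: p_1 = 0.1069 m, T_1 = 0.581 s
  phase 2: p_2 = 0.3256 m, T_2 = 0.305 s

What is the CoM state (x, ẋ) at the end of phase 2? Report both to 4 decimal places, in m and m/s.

x = -0.6376, ẋ = -2.8496

phase 1: p=0.1069, T=0.581, ωT=1.886972, cosh=3.375442, sinh=3.223912; start (x,ẋ)=(0.031200, 0.017100) → end (x,ẋ)=(-0.131647, -0.734906)
phase 2: p=0.3256, T=0.305, ωT=0.990579, cosh=1.532077, sinh=1.160716; start (x,ẋ)=(-0.131647, -0.734906) → end (x,ẋ)=(-0.637582, -2.849649)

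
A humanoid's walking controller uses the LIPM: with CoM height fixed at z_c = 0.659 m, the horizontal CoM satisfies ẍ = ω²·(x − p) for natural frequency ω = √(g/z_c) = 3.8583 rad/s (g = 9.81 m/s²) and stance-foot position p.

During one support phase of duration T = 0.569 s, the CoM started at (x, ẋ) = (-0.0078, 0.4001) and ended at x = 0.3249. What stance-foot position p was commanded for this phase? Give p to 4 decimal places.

ωT = 3.8583·0.569 = 2.195373; cosh(ωT) = 4.547333, sinh(ωT) = 4.436016
x(T) = p + (x₀−p)·cosh(ωT) + (ẋ₀/ω)·sinh(ωT) ⇒ p·(1 − cosh) = x(T) − x₀·cosh − (ẋ₀/ω)·sinh
numerator   = 0.3249 − (-0.0078)·4.547333 − (0.4001/3.8583)·4.436016 = -0.099639
denominator = 1 − 4.547333 = -3.547333
p = -0.099639 / -3.547333 = 0.0281

p = 0.0281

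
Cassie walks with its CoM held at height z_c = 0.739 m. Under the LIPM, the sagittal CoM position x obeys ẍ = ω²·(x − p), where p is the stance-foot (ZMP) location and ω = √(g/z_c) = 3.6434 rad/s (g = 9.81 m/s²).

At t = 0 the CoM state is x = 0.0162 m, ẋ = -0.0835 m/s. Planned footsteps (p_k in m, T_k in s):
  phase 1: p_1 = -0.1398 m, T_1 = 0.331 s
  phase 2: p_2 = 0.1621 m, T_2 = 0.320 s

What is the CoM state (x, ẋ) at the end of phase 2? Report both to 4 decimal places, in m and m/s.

phase 1: p=-0.1398, T=0.331, ωT=1.205965, cosh=1.819692, sinh=1.520290; start (x,ẋ)=(0.016200, -0.083500) → end (x,ẋ)=(0.109230, 0.712143)
phase 2: p=0.1621, T=0.320, ωT=1.165888, cosh=1.760208, sinh=1.448563; start (x,ẋ)=(0.109230, 0.712143) → end (x,ẋ)=(0.352175, 0.974488)

x = 0.3522, ẋ = 0.9745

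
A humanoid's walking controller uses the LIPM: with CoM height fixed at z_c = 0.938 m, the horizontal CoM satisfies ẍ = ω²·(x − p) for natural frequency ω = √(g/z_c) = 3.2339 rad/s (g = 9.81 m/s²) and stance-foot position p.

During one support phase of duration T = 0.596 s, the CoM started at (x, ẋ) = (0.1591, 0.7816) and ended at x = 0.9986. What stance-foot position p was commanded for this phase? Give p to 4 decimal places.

ωT = 3.2339·0.596 = 1.927404; cosh(ωT) = 3.508588, sinh(ωT) = 3.363063
x(T) = p + (x₀−p)·cosh(ωT) + (ẋ₀/ω)·sinh(ωT) ⇒ p·(1 − cosh) = x(T) − x₀·cosh − (ẋ₀/ω)·sinh
numerator   = 0.9986 − (0.1591)·3.508588 − (0.7816/3.2339)·3.363063 = -0.372434
denominator = 1 − 3.508588 = -2.508588
p = -0.372434 / -2.508588 = 0.1485

p = 0.1485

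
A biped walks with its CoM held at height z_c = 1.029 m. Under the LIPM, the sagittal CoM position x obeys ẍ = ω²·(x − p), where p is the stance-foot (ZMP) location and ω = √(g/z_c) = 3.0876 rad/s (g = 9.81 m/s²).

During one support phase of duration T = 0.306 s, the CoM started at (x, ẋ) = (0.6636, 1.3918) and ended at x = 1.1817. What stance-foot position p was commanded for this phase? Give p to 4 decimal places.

p = 0.6096

ωT = 3.0876·0.306 = 0.944806; cosh(ωT) = 1.480534, sinh(ωT) = 1.091779
x(T) = p + (x₀−p)·cosh(ωT) + (ẋ₀/ω)·sinh(ωT) ⇒ p·(1 − cosh) = x(T) − x₀·cosh − (ẋ₀/ω)·sinh
numerator   = 1.1817 − (0.6636)·1.480534 − (1.3918/3.0876)·1.091779 = -0.292925
denominator = 1 − 1.480534 = -0.480534
p = -0.292925 / -0.480534 = 0.6096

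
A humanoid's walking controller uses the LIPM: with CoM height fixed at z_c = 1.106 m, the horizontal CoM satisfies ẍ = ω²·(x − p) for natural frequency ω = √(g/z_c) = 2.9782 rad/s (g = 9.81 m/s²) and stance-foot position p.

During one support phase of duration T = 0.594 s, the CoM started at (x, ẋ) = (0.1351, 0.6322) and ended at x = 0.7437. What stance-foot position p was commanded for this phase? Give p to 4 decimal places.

p = 0.1330

ωT = 2.9782·0.594 = 1.769051; cosh(ωT) = 3.017889, sinh(ωT) = 2.847394
x(T) = p + (x₀−p)·cosh(ωT) + (ẋ₀/ω)·sinh(ωT) ⇒ p·(1 − cosh) = x(T) − x₀·cosh − (ẋ₀/ω)·sinh
numerator   = 0.7437 − (0.1351)·3.017889 − (0.6322/2.9782)·2.847394 = -0.268450
denominator = 1 − 3.017889 = -2.017889
p = -0.268450 / -2.017889 = 0.1330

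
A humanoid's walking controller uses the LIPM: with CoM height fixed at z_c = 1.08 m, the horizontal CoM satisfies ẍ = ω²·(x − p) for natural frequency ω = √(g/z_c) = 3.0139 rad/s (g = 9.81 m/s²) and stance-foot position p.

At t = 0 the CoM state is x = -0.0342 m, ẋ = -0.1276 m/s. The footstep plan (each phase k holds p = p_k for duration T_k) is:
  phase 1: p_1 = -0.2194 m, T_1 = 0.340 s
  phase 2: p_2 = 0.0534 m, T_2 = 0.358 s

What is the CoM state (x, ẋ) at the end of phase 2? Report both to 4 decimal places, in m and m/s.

x = 0.2052, ẋ = 0.6532

phase 1: p=-0.2194, T=0.340, ωT=1.024726, cosh=1.572613, sinh=1.213719; start (x,ẋ)=(-0.034200, -0.127600) → end (x,ẋ)=(0.020463, 0.476801)
phase 2: p=0.0534, T=0.358, ωT=1.078976, cosh=1.640805, sinh=1.300861; start (x,ẋ)=(0.020463, 0.476801) → end (x,ẋ)=(0.205153, 0.653201)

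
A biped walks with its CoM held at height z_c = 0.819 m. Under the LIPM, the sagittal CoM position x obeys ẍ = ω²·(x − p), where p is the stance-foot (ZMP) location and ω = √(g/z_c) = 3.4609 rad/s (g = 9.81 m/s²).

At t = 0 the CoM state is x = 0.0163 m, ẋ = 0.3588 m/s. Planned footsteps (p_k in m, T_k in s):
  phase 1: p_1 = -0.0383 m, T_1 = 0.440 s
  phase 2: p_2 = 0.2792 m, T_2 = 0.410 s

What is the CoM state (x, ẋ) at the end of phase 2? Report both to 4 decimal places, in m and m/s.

phase 1: p=-0.0383, T=0.440, ωT=1.522796, cosh=2.401564, sinh=2.183463; start (x,ẋ)=(0.016300, 0.358800) → end (x,ẋ)=(0.319190, 1.274280)
phase 2: p=0.2792, T=0.410, ωT=1.418969, cosh=2.187410, sinh=1.945447; start (x,ẋ)=(0.319190, 1.274280) → end (x,ẋ)=(1.082976, 3.056627)

x = 1.0830, ẋ = 3.0566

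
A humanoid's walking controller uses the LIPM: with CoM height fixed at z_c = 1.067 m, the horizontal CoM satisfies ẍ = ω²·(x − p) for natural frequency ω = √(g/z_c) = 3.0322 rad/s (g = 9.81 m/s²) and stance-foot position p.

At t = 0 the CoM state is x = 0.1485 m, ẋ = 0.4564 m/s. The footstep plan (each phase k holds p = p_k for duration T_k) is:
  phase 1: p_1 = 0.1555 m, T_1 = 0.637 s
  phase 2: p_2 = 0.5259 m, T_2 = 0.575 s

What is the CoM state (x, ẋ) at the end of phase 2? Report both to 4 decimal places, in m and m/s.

phase 1: p=0.1555, T=0.637, ωT=1.931511, cosh=3.522430, sinh=3.377501; start (x,ẋ)=(0.148500, 0.456400) → end (x,ẋ)=(0.639217, 1.535948)
phase 2: p=0.5259, T=0.575, ωT=1.743515, cosh=2.946155, sinh=2.771250; start (x,ẋ)=(0.639217, 1.535948) → end (x,ẋ)=(2.263514, 5.477341)

x = 2.2635, ẋ = 5.4773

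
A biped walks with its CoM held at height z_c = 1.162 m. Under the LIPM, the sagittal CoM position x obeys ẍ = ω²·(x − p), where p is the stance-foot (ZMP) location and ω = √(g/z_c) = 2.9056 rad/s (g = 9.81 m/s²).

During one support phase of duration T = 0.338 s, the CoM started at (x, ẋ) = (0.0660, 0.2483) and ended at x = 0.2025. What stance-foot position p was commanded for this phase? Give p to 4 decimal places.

p = -0.0076

ωT = 2.9056·0.338 = 0.982093; cosh(ωT) = 1.522282, sinh(ωT) = 1.147756
x(T) = p + (x₀−p)·cosh(ωT) + (ẋ₀/ω)·sinh(ωT) ⇒ p·(1 − cosh) = x(T) − x₀·cosh − (ẋ₀/ω)·sinh
numerator   = 0.2025 − (0.0660)·1.522282 − (0.2483/2.9056)·1.147756 = 0.003947
denominator = 1 − 1.522282 = -0.522282
p = 0.003947 / -0.522282 = -0.0076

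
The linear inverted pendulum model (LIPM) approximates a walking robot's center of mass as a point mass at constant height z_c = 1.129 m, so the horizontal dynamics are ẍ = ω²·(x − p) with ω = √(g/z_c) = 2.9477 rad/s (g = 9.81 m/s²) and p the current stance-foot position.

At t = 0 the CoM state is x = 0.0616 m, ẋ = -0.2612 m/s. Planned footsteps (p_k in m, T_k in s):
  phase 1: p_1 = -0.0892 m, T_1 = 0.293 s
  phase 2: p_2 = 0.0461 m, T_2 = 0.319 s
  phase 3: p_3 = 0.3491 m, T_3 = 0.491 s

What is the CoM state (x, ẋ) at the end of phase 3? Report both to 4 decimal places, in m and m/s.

phase 1: p=-0.0892, T=0.293, ωT=0.863676, cosh=1.396737, sinh=0.975127; start (x,ẋ)=(0.061600, -0.261200) → end (x,ẋ)=(0.035020, 0.068629)
phase 2: p=0.0461, T=0.319, ωT=0.940316, cosh=1.475648, sinh=1.085143; start (x,ẋ)=(0.035020, 0.068629) → end (x,ẋ)=(0.055015, 0.065833)
phase 3: p=0.3491, T=0.491, ωT=1.447321, cosh=2.243454, sinh=2.008254; start (x,ẋ)=(0.055015, 0.065833) → end (x,ẋ)=(-0.265814, -1.593211)

x = -0.2658, ẋ = -1.5932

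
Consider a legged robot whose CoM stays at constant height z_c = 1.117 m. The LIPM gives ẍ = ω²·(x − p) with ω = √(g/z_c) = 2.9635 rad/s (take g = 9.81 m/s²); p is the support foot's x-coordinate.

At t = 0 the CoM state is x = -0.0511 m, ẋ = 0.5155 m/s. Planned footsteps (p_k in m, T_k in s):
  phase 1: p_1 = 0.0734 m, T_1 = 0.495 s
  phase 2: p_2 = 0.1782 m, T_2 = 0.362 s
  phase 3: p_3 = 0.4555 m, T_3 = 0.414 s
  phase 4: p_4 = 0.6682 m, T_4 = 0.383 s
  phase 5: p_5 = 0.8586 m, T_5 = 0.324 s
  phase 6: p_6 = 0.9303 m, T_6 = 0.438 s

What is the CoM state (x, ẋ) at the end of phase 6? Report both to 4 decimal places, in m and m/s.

x = -1.1120, ẋ = -5.9043

phase 1: p=0.0734, T=0.495, ωT=1.466932, cosh=2.283273, sinh=2.052641; start (x,ẋ)=(-0.051100, 0.515500) → end (x,ẋ)=(0.146189, 0.419693)
phase 2: p=0.1782, T=0.362, ωT=1.072787, cosh=1.632785, sinh=1.290731; start (x,ẋ)=(0.146189, 0.419693) → end (x,ẋ)=(0.308727, 0.562824)
phase 3: p=0.4555, T=0.414, ωT=1.226889, cosh=1.851903, sinh=1.558700; start (x,ẋ)=(0.308727, 0.562824) → end (x,ẋ)=(0.479717, 0.364322)
phase 4: p=0.6682, T=0.383, ωT=1.135020, cosh=1.716326, sinh=1.394911; start (x,ẋ)=(0.479717, 0.364322) → end (x,ẋ)=(0.516187, -0.153859)
phase 5: p=0.8586, T=0.324, ωT=0.960174, cosh=1.497489, sinh=1.114662; start (x,ẋ)=(0.516187, -0.153859) → end (x,ẋ)=(0.287969, -1.361495)
phase 6: p=0.9303, T=0.438, ωT=1.298013, cosh=1.967543, sinh=1.694470; start (x,ẋ)=(0.287969, -1.361495) → end (x,ẋ)=(-1.111989, -5.904303)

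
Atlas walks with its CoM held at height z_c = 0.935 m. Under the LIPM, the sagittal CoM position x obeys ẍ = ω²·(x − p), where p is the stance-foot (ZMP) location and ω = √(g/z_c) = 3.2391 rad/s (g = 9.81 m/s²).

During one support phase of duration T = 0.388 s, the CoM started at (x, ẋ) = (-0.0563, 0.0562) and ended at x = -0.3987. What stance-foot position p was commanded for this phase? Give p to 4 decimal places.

ωT = 3.2391·0.388 = 1.256771; cosh(ωT) = 1.899314, sinh(ωT) = 1.614742
x(T) = p + (x₀−p)·cosh(ωT) + (ẋ₀/ω)·sinh(ωT) ⇒ p·(1 − cosh) = x(T) − x₀·cosh − (ẋ₀/ω)·sinh
numerator   = -0.3987 − (-0.0563)·1.899314 − (0.0562/3.2391)·1.614742 = -0.319785
denominator = 1 − 1.899314 = -0.899314
p = -0.319785 / -0.899314 = 0.3556

p = 0.3556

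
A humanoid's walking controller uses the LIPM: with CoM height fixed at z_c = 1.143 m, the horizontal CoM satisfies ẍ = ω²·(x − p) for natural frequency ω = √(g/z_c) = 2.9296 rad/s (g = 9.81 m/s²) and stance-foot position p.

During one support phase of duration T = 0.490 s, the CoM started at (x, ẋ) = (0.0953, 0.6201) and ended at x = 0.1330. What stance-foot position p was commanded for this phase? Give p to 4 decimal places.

p = 0.4083

ωT = 2.9296·0.490 = 1.435504; cosh(ωT) = 2.219879, sinh(ωT) = 1.981883
x(T) = p + (x₀−p)·cosh(ωT) + (ẋ₀/ω)·sinh(ωT) ⇒ p·(1 − cosh) = x(T) − x₀·cosh − (ẋ₀/ω)·sinh
numerator   = 0.1330 − (0.0953)·2.219879 − (0.6201/2.9296)·1.981883 = -0.498054
denominator = 1 − 2.219879 = -1.219879
p = -0.498054 / -1.219879 = 0.4083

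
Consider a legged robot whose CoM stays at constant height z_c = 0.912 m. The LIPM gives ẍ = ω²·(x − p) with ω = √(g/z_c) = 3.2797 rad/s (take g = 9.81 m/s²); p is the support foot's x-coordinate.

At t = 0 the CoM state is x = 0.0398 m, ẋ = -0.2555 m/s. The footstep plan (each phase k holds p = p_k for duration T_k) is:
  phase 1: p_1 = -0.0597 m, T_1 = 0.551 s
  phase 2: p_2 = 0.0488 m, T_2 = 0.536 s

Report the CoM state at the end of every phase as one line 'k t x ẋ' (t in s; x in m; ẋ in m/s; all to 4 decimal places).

phase 1: p=-0.0597, T=0.551, ωT=1.807115, cosh=3.128485, sinh=2.964358; start (x,ẋ)=(0.039800, -0.255500) → end (x,ẋ)=(0.020650, 0.168031)
phase 2: p=0.0488, T=0.536, ωT=1.757919, cosh=2.986379, sinh=2.813976; start (x,ẋ)=(0.020650, 0.168031) → end (x,ẋ)=(0.108906, 0.242014)

1 0.5510 0.0207 0.1680
2 1.0870 0.1089 0.2420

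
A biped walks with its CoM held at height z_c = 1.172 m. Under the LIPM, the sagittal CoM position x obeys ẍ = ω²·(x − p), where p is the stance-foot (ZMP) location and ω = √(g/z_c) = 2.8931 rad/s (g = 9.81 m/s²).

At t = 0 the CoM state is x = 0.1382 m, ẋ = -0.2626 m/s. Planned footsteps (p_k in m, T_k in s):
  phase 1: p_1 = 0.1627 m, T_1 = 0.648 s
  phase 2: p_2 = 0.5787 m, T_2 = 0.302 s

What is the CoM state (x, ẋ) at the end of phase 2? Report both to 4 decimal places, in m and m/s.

phase 1: p=0.1627, T=0.648, ωT=1.874729, cosh=3.336224, sinh=3.182827; start (x,ẋ)=(0.138200, -0.262600) → end (x,ẋ)=(-0.207935, -1.101694)
phase 2: p=0.5787, T=0.302, ωT=0.873716, cosh=1.406598, sinh=0.989200; start (x,ẋ)=(-0.207935, -1.101694) → end (x,ẋ)=(-0.904467, -3.800876)

x = -0.9045, ẋ = -3.8009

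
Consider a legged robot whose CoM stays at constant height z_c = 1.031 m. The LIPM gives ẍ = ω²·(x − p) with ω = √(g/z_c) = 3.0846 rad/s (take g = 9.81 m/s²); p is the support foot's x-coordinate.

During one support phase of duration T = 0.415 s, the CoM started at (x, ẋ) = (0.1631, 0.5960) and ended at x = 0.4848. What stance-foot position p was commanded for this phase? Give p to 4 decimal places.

ωT = 3.0846·0.415 = 1.280109; cosh(ωT) = 1.937519, sinh(ωT) = 1.659512
x(T) = p + (x₀−p)·cosh(ωT) + (ẋ₀/ω)·sinh(ωT) ⇒ p·(1 − cosh) = x(T) − x₀·cosh − (ẋ₀/ω)·sinh
numerator   = 0.4848 − (0.1631)·1.937519 − (0.5960/3.0846)·1.659512 = -0.151857
denominator = 1 − 1.937519 = -0.937519
p = -0.151857 / -0.937519 = 0.1620

p = 0.1620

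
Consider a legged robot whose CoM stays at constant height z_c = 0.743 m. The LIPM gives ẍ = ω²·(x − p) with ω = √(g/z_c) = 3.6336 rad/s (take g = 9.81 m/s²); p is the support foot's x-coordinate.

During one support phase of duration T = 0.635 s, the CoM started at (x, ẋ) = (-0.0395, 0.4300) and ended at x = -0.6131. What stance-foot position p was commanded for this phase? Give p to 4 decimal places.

ωT = 3.6336·0.635 = 2.307336; cosh(ωT) = 5.073574, sinh(ωT) = 4.974048
x(T) = p + (x₀−p)·cosh(ωT) + (ẋ₀/ω)·sinh(ωT) ⇒ p·(1 − cosh) = x(T) − x₀·cosh − (ẋ₀/ω)·sinh
numerator   = -0.6131 − (-0.0395)·5.073574 − (0.4300/3.6336)·4.974048 = -1.001322
denominator = 1 − 5.073574 = -4.073574
p = -1.001322 / -4.073574 = 0.2458

p = 0.2458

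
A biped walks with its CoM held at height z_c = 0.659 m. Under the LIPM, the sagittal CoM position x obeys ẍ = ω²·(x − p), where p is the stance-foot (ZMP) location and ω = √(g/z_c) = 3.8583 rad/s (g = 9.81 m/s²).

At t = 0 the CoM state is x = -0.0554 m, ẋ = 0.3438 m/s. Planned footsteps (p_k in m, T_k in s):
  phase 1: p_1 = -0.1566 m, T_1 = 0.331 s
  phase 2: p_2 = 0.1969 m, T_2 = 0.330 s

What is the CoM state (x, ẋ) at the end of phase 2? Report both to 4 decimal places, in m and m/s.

phase 1: p=-0.1566, T=0.331, ωT=1.277097, cosh=1.932530, sinh=1.653685; start (x,ẋ)=(-0.055400, 0.343800) → end (x,ẋ)=(0.186326, 1.310102)
phase 2: p=0.1969, T=0.330, ωT=1.273239, cosh=1.926164, sinh=1.646241; start (x,ẋ)=(0.186326, 1.310102) → end (x,ẋ)=(0.735521, 2.456310)

x = 0.7355, ẋ = 2.4563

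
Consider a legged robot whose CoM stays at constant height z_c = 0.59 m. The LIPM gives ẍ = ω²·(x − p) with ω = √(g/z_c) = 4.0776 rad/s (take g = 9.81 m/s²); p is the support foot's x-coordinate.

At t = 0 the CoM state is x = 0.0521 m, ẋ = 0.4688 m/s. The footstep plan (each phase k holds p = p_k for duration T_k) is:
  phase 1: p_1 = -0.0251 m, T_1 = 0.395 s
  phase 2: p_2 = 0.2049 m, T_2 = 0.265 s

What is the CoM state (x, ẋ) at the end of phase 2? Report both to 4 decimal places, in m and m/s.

phase 1: p=-0.0251, T=0.395, ωT=1.610652, cosh=2.602916, sinh=2.403158; start (x,ẋ)=(0.052100, 0.468800) → end (x,ẋ)=(0.452135, 1.976739)
phase 2: p=0.2049, T=0.265, ωT=1.080564, cosh=1.642872, sinh=1.303468; start (x,ẋ)=(0.452135, 1.976739) → end (x,ẋ)=(1.242971, 4.561591)

x = 1.2430, ẋ = 4.5616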